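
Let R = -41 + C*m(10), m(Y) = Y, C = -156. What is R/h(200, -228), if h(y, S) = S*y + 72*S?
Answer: 1601/62016 ≈ 0.025816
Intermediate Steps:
h(y, S) = 72*S + S*y
R = -1601 (R = -41 - 156*10 = -41 - 1560 = -1601)
R/h(200, -228) = -1601*(-1/(228*(72 + 200))) = -1601/((-228*272)) = -1601/(-62016) = -1601*(-1/62016) = 1601/62016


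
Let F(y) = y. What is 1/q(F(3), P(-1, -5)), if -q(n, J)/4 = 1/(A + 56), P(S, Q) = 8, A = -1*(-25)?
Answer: -81/4 ≈ -20.250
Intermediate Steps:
A = 25
q(n, J) = -4/81 (q(n, J) = -4/(25 + 56) = -4/81)
1/q(F(3), P(-1, -5)) = 1/(-4/81) = -81/4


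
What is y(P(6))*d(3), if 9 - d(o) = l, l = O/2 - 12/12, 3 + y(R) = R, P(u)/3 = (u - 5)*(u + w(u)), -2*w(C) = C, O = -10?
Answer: 90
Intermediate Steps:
w(C) = -C/2
P(u) = 3*u*(-5 + u)/2 (P(u) = 3*((u - 5)*(u - u/2)) = 3*((-5 + u)*(u/2)) = 3*(u*(-5 + u)/2) = 3*u*(-5 + u)/2)
y(R) = -3 + R
l = -6 (l = -10/2 - 12/12 = -10*½ - 12*1/12 = -5 - 1 = -6)
d(o) = 15 (d(o) = 9 - 1*(-6) = 9 + 6 = 15)
y(P(6))*d(3) = (-3 + (3/2)*6*(-5 + 6))*15 = (-3 + (3/2)*6*1)*15 = (-3 + 9)*15 = 6*15 = 90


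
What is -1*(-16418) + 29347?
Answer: 45765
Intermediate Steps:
-1*(-16418) + 29347 = 16418 + 29347 = 45765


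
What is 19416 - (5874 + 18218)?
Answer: -4676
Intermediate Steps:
19416 - (5874 + 18218) = 19416 - 1*24092 = 19416 - 24092 = -4676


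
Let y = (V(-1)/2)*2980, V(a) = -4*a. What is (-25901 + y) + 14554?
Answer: -5387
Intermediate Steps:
y = 5960 (y = (-4*(-1)/2)*2980 = (4*(½))*2980 = 2*2980 = 5960)
(-25901 + y) + 14554 = (-25901 + 5960) + 14554 = -19941 + 14554 = -5387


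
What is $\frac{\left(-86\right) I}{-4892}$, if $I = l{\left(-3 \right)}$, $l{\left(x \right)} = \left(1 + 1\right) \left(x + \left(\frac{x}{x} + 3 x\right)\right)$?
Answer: $- \frac{473}{1223} \approx -0.38675$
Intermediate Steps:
$l{\left(x \right)} = 2 + 8 x$ ($l{\left(x \right)} = 2 \left(x + \left(1 + 3 x\right)\right) = 2 \left(1 + 4 x\right) = 2 + 8 x$)
$I = -22$ ($I = 2 + 8 \left(-3\right) = 2 - 24 = -22$)
$\frac{\left(-86\right) I}{-4892} = \frac{\left(-86\right) \left(-22\right)}{-4892} = 1892 \left(- \frac{1}{4892}\right) = - \frac{473}{1223}$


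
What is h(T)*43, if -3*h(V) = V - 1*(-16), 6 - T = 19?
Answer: -43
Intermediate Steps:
T = -13 (T = 6 - 1*19 = 6 - 19 = -13)
h(V) = -16/3 - V/3 (h(V) = -(V - 1*(-16))/3 = -(V + 16)/3 = -(16 + V)/3 = -16/3 - V/3)
h(T)*43 = (-16/3 - ⅓*(-13))*43 = (-16/3 + 13/3)*43 = -1*43 = -43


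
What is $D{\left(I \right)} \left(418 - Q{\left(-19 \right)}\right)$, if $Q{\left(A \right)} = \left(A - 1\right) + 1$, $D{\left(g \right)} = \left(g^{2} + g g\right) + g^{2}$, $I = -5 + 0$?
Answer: $32775$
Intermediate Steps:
$I = -5$
$D{\left(g \right)} = 3 g^{2}$ ($D{\left(g \right)} = \left(g^{2} + g^{2}\right) + g^{2} = 2 g^{2} + g^{2} = 3 g^{2}$)
$Q{\left(A \right)} = A$ ($Q{\left(A \right)} = \left(-1 + A\right) + 1 = A$)
$D{\left(I \right)} \left(418 - Q{\left(-19 \right)}\right) = 3 \left(-5\right)^{2} \left(418 - -19\right) = 3 \cdot 25 \left(418 + 19\right) = 75 \cdot 437 = 32775$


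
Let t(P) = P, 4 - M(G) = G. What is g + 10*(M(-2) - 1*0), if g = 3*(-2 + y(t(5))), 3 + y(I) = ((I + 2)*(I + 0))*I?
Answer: 570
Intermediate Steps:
M(G) = 4 - G
y(I) = -3 + I**2*(2 + I) (y(I) = -3 + ((I + 2)*(I + 0))*I = -3 + ((2 + I)*I)*I = -3 + (I*(2 + I))*I = -3 + I**2*(2 + I))
g = 510 (g = 3*(-2 + (-3 + 5**3 + 2*5**2)) = 3*(-2 + (-3 + 125 + 2*25)) = 3*(-2 + (-3 + 125 + 50)) = 3*(-2 + 172) = 3*170 = 510)
g + 10*(M(-2) - 1*0) = 510 + 10*((4 - 1*(-2)) - 1*0) = 510 + 10*((4 + 2) + 0) = 510 + 10*(6 + 0) = 510 + 10*6 = 510 + 60 = 570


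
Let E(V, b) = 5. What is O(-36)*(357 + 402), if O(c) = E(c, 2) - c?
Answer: 31119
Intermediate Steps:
O(c) = 5 - c
O(-36)*(357 + 402) = (5 - 1*(-36))*(357 + 402) = (5 + 36)*759 = 41*759 = 31119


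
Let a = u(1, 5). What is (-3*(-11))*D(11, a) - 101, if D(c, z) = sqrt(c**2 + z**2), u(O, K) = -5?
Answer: -101 + 33*sqrt(146) ≈ 297.74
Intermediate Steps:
a = -5
(-3*(-11))*D(11, a) - 101 = (-3*(-11))*sqrt(11**2 + (-5)**2) - 101 = 33*sqrt(121 + 25) - 101 = 33*sqrt(146) - 101 = -101 + 33*sqrt(146)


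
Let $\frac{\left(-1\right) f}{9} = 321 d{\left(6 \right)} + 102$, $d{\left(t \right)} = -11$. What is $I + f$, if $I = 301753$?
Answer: $332614$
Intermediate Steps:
$f = 30861$ ($f = - 9 \left(321 \left(-11\right) + 102\right) = - 9 \left(-3531 + 102\right) = \left(-9\right) \left(-3429\right) = 30861$)
$I + f = 301753 + 30861 = 332614$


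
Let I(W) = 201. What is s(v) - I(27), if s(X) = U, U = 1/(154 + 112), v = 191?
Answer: -53465/266 ≈ -201.00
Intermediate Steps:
U = 1/266 ≈ 0.0037594
s(X) = 1/266
s(v) - I(27) = 1/266 - 1*201 = 1/266 - 201 = -53465/266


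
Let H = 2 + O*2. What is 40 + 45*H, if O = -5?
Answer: -320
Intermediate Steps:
H = -8 (H = 2 - 5*2 = 2 - 10 = -8)
40 + 45*H = 40 + 45*(-8) = 40 - 360 = -320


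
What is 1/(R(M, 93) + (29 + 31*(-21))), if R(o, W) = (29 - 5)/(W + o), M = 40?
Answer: -133/82702 ≈ -0.0016082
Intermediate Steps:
R(o, W) = 24/(W + o)
1/(R(M, 93) + (29 + 31*(-21))) = 1/(24/(93 + 40) + (29 + 31*(-21))) = 1/(24/133 + (29 - 651)) = 1/(24*(1/133) - 622) = 1/(24/133 - 622) = 1/(-82702/133) = -133/82702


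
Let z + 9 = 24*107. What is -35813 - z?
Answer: -38372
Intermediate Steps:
z = 2559 (z = -9 + 24*107 = -9 + 2568 = 2559)
-35813 - z = -35813 - 1*2559 = -35813 - 2559 = -38372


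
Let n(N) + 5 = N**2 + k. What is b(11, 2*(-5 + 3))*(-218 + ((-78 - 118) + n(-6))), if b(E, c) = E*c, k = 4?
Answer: 16676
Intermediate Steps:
n(N) = -1 + N**2 (n(N) = -5 + (N**2 + 4) = -5 + (4 + N**2) = -1 + N**2)
b(11, 2*(-5 + 3))*(-218 + ((-78 - 118) + n(-6))) = (11*(2*(-5 + 3)))*(-218 + ((-78 - 118) + (-1 + (-6)**2))) = (11*(2*(-2)))*(-218 + (-196 + (-1 + 36))) = (11*(-4))*(-218 + (-196 + 35)) = -44*(-218 - 161) = -44*(-379) = 16676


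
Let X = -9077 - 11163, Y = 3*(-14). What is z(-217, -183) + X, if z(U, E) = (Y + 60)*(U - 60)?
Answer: -25226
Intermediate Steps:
Y = -42
X = -20240
z(U, E) = -1080 + 18*U (z(U, E) = (-42 + 60)*(U - 60) = 18*(-60 + U) = -1080 + 18*U)
z(-217, -183) + X = (-1080 + 18*(-217)) - 20240 = (-1080 - 3906) - 20240 = -4986 - 20240 = -25226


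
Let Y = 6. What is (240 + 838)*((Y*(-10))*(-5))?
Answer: 323400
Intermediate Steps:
(240 + 838)*((Y*(-10))*(-5)) = (240 + 838)*((6*(-10))*(-5)) = 1078*(-60*(-5)) = 1078*300 = 323400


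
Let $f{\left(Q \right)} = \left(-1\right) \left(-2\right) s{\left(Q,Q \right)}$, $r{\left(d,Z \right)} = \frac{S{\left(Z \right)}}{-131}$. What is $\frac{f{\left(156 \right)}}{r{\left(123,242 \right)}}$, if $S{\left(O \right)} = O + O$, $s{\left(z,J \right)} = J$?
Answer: $- \frac{10218}{121} \approx -84.446$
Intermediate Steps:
$S{\left(O \right)} = 2 O$
$r{\left(d,Z \right)} = - \frac{2 Z}{131}$ ($r{\left(d,Z \right)} = \frac{2 Z}{-131} = 2 Z \left(- \frac{1}{131}\right) = - \frac{2 Z}{131}$)
$f{\left(Q \right)} = 2 Q$ ($f{\left(Q \right)} = \left(-1\right) \left(-2\right) Q = 2 Q$)
$\frac{f{\left(156 \right)}}{r{\left(123,242 \right)}} = \frac{2 \cdot 156}{\left(- \frac{2}{131}\right) 242} = \frac{312}{- \frac{484}{131}} = 312 \left(- \frac{131}{484}\right) = - \frac{10218}{121}$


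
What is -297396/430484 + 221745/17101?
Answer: 22592976396/1840426721 ≈ 12.276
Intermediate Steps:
-297396/430484 + 221745/17101 = -297396*1/430484 + 221745*(1/17101) = -74349/107621 + 221745/17101 = 22592976396/1840426721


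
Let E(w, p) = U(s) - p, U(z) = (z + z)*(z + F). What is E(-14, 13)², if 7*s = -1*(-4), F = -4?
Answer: 687241/2401 ≈ 286.23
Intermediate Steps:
s = 4/7 (s = (-1*(-4))/7 = (⅐)*4 = 4/7 ≈ 0.57143)
U(z) = 2*z*(-4 + z) (U(z) = (z + z)*(z - 4) = (2*z)*(-4 + z) = 2*z*(-4 + z))
E(w, p) = -192/49 - p (E(w, p) = 2*(4/7)*(-4 + 4/7) - p = 2*(4/7)*(-24/7) - p = -192/49 - p)
E(-14, 13)² = (-192/49 - 1*13)² = (-192/49 - 13)² = (-829/49)² = 687241/2401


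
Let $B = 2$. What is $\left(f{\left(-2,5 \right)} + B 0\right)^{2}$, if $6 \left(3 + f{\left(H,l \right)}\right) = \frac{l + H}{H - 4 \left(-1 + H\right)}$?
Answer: $\frac{3481}{400} \approx 8.7025$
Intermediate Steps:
$f{\left(H,l \right)} = -3 + \frac{H + l}{6 \left(4 - 3 H\right)}$ ($f{\left(H,l \right)} = -3 + \frac{\left(l + H\right) \frac{1}{H - 4 \left(-1 + H\right)}}{6} = -3 + \frac{\left(H + l\right) \frac{1}{H - \left(-4 + 4 H\right)}}{6} = -3 + \frac{\left(H + l\right) \frac{1}{4 - 3 H}}{6} = -3 + \frac{\frac{1}{4 - 3 H} \left(H + l\right)}{6} = -3 + \frac{H + l}{6 \left(4 - 3 H\right)}$)
$\left(f{\left(-2,5 \right)} + B 0\right)^{2} = \left(\frac{72 - 5 - -110}{6 \left(-4 + 3 \left(-2\right)\right)} + 2 \cdot 0\right)^{2} = \left(\frac{72 - 5 + 110}{6 \left(-4 - 6\right)} + 0\right)^{2} = \left(\frac{1}{6} \frac{1}{-10} \cdot 177 + 0\right)^{2} = \left(\frac{1}{6} \left(- \frac{1}{10}\right) 177 + 0\right)^{2} = \left(- \frac{59}{20} + 0\right)^{2} = \left(- \frac{59}{20}\right)^{2} = \frac{3481}{400}$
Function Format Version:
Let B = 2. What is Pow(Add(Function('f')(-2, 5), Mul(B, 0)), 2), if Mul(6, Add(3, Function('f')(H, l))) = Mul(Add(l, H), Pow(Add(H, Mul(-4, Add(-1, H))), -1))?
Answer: Rational(3481, 400) ≈ 8.7025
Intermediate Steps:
Function('f')(H, l) = Add(-3, Mul(Rational(1, 6), Pow(Add(4, Mul(-3, H)), -1), Add(H, l))) (Function('f')(H, l) = Add(-3, Mul(Rational(1, 6), Mul(Add(l, H), Pow(Add(H, Mul(-4, Add(-1, H))), -1)))) = Add(-3, Mul(Rational(1, 6), Mul(Add(H, l), Pow(Add(H, Add(4, Mul(-4, H))), -1)))) = Add(-3, Mul(Rational(1, 6), Mul(Add(H, l), Pow(Add(4, Mul(-3, H)), -1)))) = Add(-3, Mul(Rational(1, 6), Mul(Pow(Add(4, Mul(-3, H)), -1), Add(H, l)))) = Add(-3, Mul(Rational(1, 6), Pow(Add(4, Mul(-3, H)), -1), Add(H, l))))
Pow(Add(Function('f')(-2, 5), Mul(B, 0)), 2) = Pow(Add(Mul(Rational(1, 6), Pow(Add(-4, Mul(3, -2)), -1), Add(72, Mul(-1, 5), Mul(-55, -2))), Mul(2, 0)), 2) = Pow(Add(Mul(Rational(1, 6), Pow(Add(-4, -6), -1), Add(72, -5, 110)), 0), 2) = Pow(Add(Mul(Rational(1, 6), Pow(-10, -1), 177), 0), 2) = Pow(Add(Mul(Rational(1, 6), Rational(-1, 10), 177), 0), 2) = Pow(Add(Rational(-59, 20), 0), 2) = Pow(Rational(-59, 20), 2) = Rational(3481, 400)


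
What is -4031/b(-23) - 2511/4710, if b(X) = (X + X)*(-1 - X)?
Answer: 2740813/794420 ≈ 3.4501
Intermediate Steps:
b(X) = 2*X*(-1 - X) (b(X) = (2*X)*(-1 - X) = 2*X*(-1 - X))
-4031/b(-23) - 2511/4710 = -4031*1/(46*(1 - 23)) - 2511/4710 = -4031/((-2*(-23)*(-22))) - 2511*1/4710 = -4031/(-1012) - 837/1570 = -4031*(-1/1012) - 837/1570 = 4031/1012 - 837/1570 = 2740813/794420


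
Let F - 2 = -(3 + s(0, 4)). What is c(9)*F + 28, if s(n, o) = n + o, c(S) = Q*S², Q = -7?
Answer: 2863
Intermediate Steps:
c(S) = -7*S²
F = -5 (F = 2 - (3 + (0 + 4)) = 2 - (3 + 4) = 2 - 1*7 = 2 - 7 = -5)
c(9)*F + 28 = -7*9²*(-5) + 28 = -7*81*(-5) + 28 = -567*(-5) + 28 = 2835 + 28 = 2863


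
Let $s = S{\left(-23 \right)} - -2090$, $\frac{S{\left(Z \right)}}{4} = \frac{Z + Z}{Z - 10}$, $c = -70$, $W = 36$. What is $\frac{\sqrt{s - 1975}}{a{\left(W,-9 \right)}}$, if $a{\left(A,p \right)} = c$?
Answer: $- \frac{\sqrt{131307}}{2310} \approx -0.15687$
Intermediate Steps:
$a{\left(A,p \right)} = -70$
$S{\left(Z \right)} = \frac{8 Z}{-10 + Z}$ ($S{\left(Z \right)} = 4 \frac{Z + Z}{Z - 10} = 4 \frac{2 Z}{-10 + Z} = \frac{8 Z}{-10 + Z}$)
$s = \frac{69154}{33}$ ($s = 8 \left(-23\right) \frac{1}{-10 - 23} - -2090 = 8 \left(-23\right) \frac{1}{-33} + 2090 = 8 \left(-23\right) \left(- \frac{1}{33}\right) + 2090 = \frac{184}{33} + 2090 = \frac{69154}{33} \approx 2095.6$)
$\frac{\sqrt{s - 1975}}{a{\left(W,-9 \right)}} = \frac{\sqrt{\frac{69154}{33} - 1975}}{-70} = \sqrt{\frac{3979}{33}} \left(- \frac{1}{70}\right) = \frac{\sqrt{131307}}{33} \left(- \frac{1}{70}\right) = - \frac{\sqrt{131307}}{2310}$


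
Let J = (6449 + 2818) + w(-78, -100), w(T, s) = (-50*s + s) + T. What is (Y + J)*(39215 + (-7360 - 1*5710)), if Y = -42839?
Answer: -751668750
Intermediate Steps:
w(T, s) = T - 49*s (w(T, s) = -49*s + T = T - 49*s)
J = 14089 (J = (6449 + 2818) + (-78 - 49*(-100)) = 9267 + (-78 + 4900) = 9267 + 4822 = 14089)
(Y + J)*(39215 + (-7360 - 1*5710)) = (-42839 + 14089)*(39215 + (-7360 - 1*5710)) = -28750*(39215 + (-7360 - 5710)) = -28750*(39215 - 13070) = -28750*26145 = -751668750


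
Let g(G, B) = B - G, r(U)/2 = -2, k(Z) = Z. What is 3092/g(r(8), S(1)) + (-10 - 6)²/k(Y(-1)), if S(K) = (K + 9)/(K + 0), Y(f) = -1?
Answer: -246/7 ≈ -35.143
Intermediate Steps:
S(K) = (9 + K)/K
r(U) = -4 (r(U) = 2*(-2) = -4)
3092/g(r(8), S(1)) + (-10 - 6)²/k(Y(-1)) = 3092/((9 + 1)/1 - 1*(-4)) + (-10 - 6)²/(-1) = 3092/(1*10 + 4) + (-16)²*(-1) = 3092/(10 + 4) + 256*(-1) = 3092/14 - 256 = 3092*(1/14) - 256 = 1546/7 - 256 = -246/7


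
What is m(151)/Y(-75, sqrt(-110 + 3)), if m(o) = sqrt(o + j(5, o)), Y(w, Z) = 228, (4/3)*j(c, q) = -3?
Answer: sqrt(595)/456 ≈ 0.053493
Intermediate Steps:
j(c, q) = -9/4 (j(c, q) = (3/4)*(-3) = -9/4)
m(o) = sqrt(-9/4 + o) (m(o) = sqrt(o - 9/4) = sqrt(-9/4 + o))
m(151)/Y(-75, sqrt(-110 + 3)) = (sqrt(-9 + 4*151)/2)/228 = (sqrt(-9 + 604)/2)*(1/228) = (sqrt(595)/2)*(1/228) = sqrt(595)/456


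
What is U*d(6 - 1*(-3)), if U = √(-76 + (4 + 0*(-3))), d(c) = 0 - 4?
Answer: -24*I*√2 ≈ -33.941*I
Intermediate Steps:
d(c) = -4
U = 6*I*√2 (U = √(-76 + (4 + 0)) = √(-76 + 4) = √(-72) = 6*I*√2 ≈ 8.4853*I)
U*d(6 - 1*(-3)) = (6*I*√2)*(-4) = -24*I*√2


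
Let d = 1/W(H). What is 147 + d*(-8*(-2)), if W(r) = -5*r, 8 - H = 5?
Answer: 2189/15 ≈ 145.93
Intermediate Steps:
H = 3 (H = 8 - 1*5 = 8 - 5 = 3)
d = -1/15 (d = 1/(-5*3) = 1/(-15) = -1/15 ≈ -0.066667)
147 + d*(-8*(-2)) = 147 - (-8)*(-2)/15 = 147 - 1/15*16 = 147 - 16/15 = 2189/15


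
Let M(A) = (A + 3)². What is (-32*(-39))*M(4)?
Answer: 61152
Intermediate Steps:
M(A) = (3 + A)²
(-32*(-39))*M(4) = (-32*(-39))*(3 + 4)² = 1248*7² = 1248*49 = 61152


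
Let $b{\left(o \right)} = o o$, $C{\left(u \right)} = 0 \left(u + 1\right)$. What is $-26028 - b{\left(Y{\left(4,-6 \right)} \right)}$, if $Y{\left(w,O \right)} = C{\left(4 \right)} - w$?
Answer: $-26044$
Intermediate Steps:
$C{\left(u \right)} = 0$ ($C{\left(u \right)} = 0 \left(1 + u\right) = 0$)
$Y{\left(w,O \right)} = - w$ ($Y{\left(w,O \right)} = 0 - w = - w$)
$b{\left(o \right)} = o^{2}$
$-26028 - b{\left(Y{\left(4,-6 \right)} \right)} = -26028 - \left(\left(-1\right) 4\right)^{2} = -26028 - \left(-4\right)^{2} = -26028 - 16 = -26044$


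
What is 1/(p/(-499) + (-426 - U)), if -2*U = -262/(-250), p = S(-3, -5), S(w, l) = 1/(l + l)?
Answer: -62375/26539053 ≈ -0.0023503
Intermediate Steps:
S(w, l) = 1/(2*l)
p = -⅒ (p = (½)/(-5) = (½)*(-⅕) = -⅒ ≈ -0.10000)
U = -131/250 (U = -(-131)/(-250) = -(-131)*(-1)/250 = -½*131/125 = -131/250 ≈ -0.52400)
1/(p/(-499) + (-426 - U)) = 1/(-⅒/(-499) + (-426 - 1*(-131/250))) = 1/(-⅒*(-1/499) + (-426 + 131/250)) = 1/(1/4990 - 106369/250) = 1/(-26539053/62375) = -62375/26539053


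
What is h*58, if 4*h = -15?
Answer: -435/2 ≈ -217.50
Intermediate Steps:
h = -15/4 (h = (¼)*(-15) = -15/4 ≈ -3.7500)
h*58 = -15/4*58 = -435/2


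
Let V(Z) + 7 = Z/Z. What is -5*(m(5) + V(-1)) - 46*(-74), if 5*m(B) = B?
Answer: 3429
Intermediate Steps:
V(Z) = -6 (V(Z) = -7 + Z/Z = -7 + 1 = -6)
m(B) = B/5
-5*(m(5) + V(-1)) - 46*(-74) = -5*((⅕)*5 - 6) - 46*(-74) = -5*(1 - 6) + 3404 = -5*(-5) + 3404 = 25 + 3404 = 3429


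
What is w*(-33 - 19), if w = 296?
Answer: -15392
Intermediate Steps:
w*(-33 - 19) = 296*(-33 - 19) = 296*(-52) = -15392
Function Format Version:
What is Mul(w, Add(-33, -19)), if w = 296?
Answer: -15392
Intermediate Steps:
Mul(w, Add(-33, -19)) = Mul(296, Add(-33, -19)) = Mul(296, -52) = -15392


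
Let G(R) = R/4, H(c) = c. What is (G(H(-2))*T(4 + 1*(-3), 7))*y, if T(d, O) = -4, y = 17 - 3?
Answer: 28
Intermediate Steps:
y = 14
G(R) = R/4 (G(R) = R*(¼) = R/4)
(G(H(-2))*T(4 + 1*(-3), 7))*y = (((¼)*(-2))*(-4))*14 = -½*(-4)*14 = 2*14 = 28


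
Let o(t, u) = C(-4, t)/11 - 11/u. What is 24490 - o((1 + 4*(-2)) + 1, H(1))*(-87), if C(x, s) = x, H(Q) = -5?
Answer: 1355737/55 ≈ 24650.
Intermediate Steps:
o(t, u) = -4/11 - 11/u
24490 - o((1 + 4*(-2)) + 1, H(1))*(-87) = 24490 - (-4/11 - 11/(-5))*(-87) = 24490 - (-4/11 - 11*(-1/5))*(-87) = 24490 - (-4/11 + 11/5)*(-87) = 24490 - 101*(-87)/55 = 24490 - 1*(-8787/55) = 24490 + 8787/55 = 1355737/55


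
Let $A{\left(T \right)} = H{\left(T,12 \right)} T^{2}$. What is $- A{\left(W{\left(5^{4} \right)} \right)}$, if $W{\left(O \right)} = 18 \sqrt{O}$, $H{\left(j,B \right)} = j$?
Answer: $-91125000$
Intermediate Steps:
$A{\left(T \right)} = T^{3}$ ($A{\left(T \right)} = T T^{2} = T^{3}$)
$- A{\left(W{\left(5^{4} \right)} \right)} = - \left(18 \sqrt{5^{4}}\right)^{3} = - \left(18 \sqrt{625}\right)^{3} = - \left(18 \cdot 25\right)^{3} = - 450^{3} = \left(-1\right) 91125000 = -91125000$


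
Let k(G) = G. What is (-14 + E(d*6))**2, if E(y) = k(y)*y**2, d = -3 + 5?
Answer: 2937796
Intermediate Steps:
d = 2
E(y) = y**3 (E(y) = y*y**2 = y**3)
(-14 + E(d*6))**2 = (-14 + (2*6)**3)**2 = (-14 + 12**3)**2 = (-14 + 1728)**2 = 1714**2 = 2937796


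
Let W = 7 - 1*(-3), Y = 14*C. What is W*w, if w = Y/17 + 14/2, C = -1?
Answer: 1050/17 ≈ 61.765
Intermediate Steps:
Y = -14 (Y = 14*(-1) = -14)
w = 105/17 (w = -14/17 + 14/2 = -14*1/17 + 14*(1/2) = -14/17 + 7 = 105/17 ≈ 6.1765)
W = 10 (W = 7 + 3 = 10)
W*w = 10*(105/17) = 1050/17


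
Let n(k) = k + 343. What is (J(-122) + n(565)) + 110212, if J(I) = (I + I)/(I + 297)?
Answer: 19445756/175 ≈ 1.1112e+5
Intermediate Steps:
J(I) = 2*I/(297 + I) (J(I) = (2*I)/(297 + I) = 2*I/(297 + I))
n(k) = 343 + k
(J(-122) + n(565)) + 110212 = (2*(-122)/(297 - 122) + (343 + 565)) + 110212 = (2*(-122)/175 + 908) + 110212 = (2*(-122)*(1/175) + 908) + 110212 = (-244/175 + 908) + 110212 = 158656/175 + 110212 = 19445756/175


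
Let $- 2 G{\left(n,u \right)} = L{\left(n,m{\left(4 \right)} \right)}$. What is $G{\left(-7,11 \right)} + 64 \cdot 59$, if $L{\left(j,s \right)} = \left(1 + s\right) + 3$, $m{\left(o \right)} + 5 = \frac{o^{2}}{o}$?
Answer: $\frac{7549}{2} \approx 3774.5$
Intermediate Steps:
$m{\left(o \right)} = -5 + o$ ($m{\left(o \right)} = -5 + \frac{o^{2}}{o} = -5 + o$)
$L{\left(j,s \right)} = 4 + s$
$G{\left(n,u \right)} = - \frac{3}{2}$ ($G{\left(n,u \right)} = - \frac{4 + \left(-5 + 4\right)}{2} = - \frac{4 - 1}{2} = \left(- \frac{1}{2}\right) 3 = - \frac{3}{2}$)
$G{\left(-7,11 \right)} + 64 \cdot 59 = - \frac{3}{2} + 64 \cdot 59 = - \frac{3}{2} + 3776 = \frac{7549}{2}$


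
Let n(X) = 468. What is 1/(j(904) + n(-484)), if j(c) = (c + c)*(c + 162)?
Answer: 1/1927796 ≈ 5.1873e-7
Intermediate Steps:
j(c) = 2*c*(162 + c) (j(c) = (2*c)*(162 + c) = 2*c*(162 + c))
1/(j(904) + n(-484)) = 1/(2*904*(162 + 904) + 468) = 1/(2*904*1066 + 468) = 1/(1927328 + 468) = 1/1927796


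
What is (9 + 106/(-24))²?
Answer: 3025/144 ≈ 21.007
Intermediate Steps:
(9 + 106/(-24))² = (9 + 106*(-1/24))² = (9 - 53/12)² = (55/12)² = 3025/144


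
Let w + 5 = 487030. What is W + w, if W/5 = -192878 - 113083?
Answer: -1042780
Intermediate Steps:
W = -1529805 (W = 5*(-192878 - 113083) = 5*(-305961) = -1529805)
w = 487025 (w = -5 + 487030 = 487025)
W + w = -1529805 + 487025 = -1042780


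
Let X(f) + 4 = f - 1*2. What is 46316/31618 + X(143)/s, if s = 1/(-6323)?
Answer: -13694538901/15809 ≈ -8.6625e+5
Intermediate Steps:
s = -1/6323 ≈ -0.00015815
X(f) = -6 + f (X(f) = -4 + (f - 1*2) = -4 + (f - 2) = -4 + (-2 + f) = -6 + f)
46316/31618 + X(143)/s = 46316/31618 + (-6 + 143)/(-1/6323) = 46316*(1/31618) + 137*(-6323) = 23158/15809 - 866251 = -13694538901/15809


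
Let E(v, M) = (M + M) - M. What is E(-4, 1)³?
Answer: 1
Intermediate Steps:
E(v, M) = M (E(v, M) = 2*M - M = M)
E(-4, 1)³ = 1³ = 1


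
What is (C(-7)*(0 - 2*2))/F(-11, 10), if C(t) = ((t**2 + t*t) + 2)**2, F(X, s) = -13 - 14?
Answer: 40000/27 ≈ 1481.5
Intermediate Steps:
F(X, s) = -27
C(t) = (2 + 2*t**2)**2 (C(t) = ((t**2 + t**2) + 2)**2 = (2*t**2 + 2)**2 = (2 + 2*t**2)**2)
(C(-7)*(0 - 2*2))/F(-11, 10) = ((4*(1 + (-7)**2)**2)*(0 - 2*2))/(-27) = ((4*(1 + 49)**2)*(0 - 4))*(-1/27) = ((4*50**2)*(-4))*(-1/27) = ((4*2500)*(-4))*(-1/27) = (10000*(-4))*(-1/27) = -40000*(-1/27) = 40000/27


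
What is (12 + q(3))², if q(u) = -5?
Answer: 49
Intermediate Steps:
(12 + q(3))² = (12 - 5)² = 7² = 49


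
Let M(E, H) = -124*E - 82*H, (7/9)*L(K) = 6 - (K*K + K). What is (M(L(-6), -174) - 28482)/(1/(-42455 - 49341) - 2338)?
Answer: 2224951448/500777781 ≈ 4.4430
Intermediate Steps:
L(K) = 54/7 - 9*K/7 - 9*K²/7 (L(K) = 9*(6 - (K*K + K))/7 = 9*(6 - (K² + K))/7 = 9*(6 - (K + K²))/7 = 9*(6 + (-K - K²))/7 = 9*(6 - K - K²)/7 = 54/7 - 9*K/7 - 9*K²/7)
(M(L(-6), -174) - 28482)/(1/(-42455 - 49341) - 2338) = ((-124*(54/7 - 9/7*(-6) - 9/7*(-6)²) - 82*(-174)) - 28482)/(1/(-42455 - 49341) - 2338) = ((-124*(54/7 + 54/7 - 9/7*36) + 14268) - 28482)/(1/(-91796) - 2338) = ((-124*(54/7 + 54/7 - 324/7) + 14268) - 28482)/(-1/91796 - 2338) = ((-124*(-216/7) + 14268) - 28482)/(-214619049/91796) = ((26784/7 + 14268) - 28482)*(-91796/214619049) = (126660/7 - 28482)*(-91796/214619049) = -72714/7*(-91796/214619049) = 2224951448/500777781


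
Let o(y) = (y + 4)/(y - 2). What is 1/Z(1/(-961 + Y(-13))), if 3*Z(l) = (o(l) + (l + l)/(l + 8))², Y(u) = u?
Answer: 691721606838843/921112970124649 ≈ 0.75096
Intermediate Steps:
o(y) = (4 + y)/(-2 + y)
Z(l) = ((4 + l)/(-2 + l) + 2*l/(8 + l))²/3 (Z(l) = ((4 + l)/(-2 + l) + (l + l)/(l + 8))²/3 = ((4 + l)/(-2 + l) + (2*l)/(8 + l))²/3 = ((4 + l)/(-2 + l) + 2*l/(8 + l))²/3)
1/Z(1/(-961 + Y(-13))) = 1/((32 + 3*(1/(-961 - 13))² + 8/(-961 - 13))²/(3*(-2 + 1/(-961 - 13))²*(8 + 1/(-961 - 13))²)) = 1/((32 + 3*(1/(-974))² + 8/(-974))²/(3*(-2 + 1/(-974))²*(8 + 1/(-974))²)) = 1/((32 + 3*(-1/974)² + 8*(-1/974))²/(3*(-2 - 1/974)²*(8 - 1/974)²)) = 1/((32 + 3*(1/948676) - 4/487)²/(3*(-1949/974)²*(7791/974)²)) = 1/((⅓)*(948676/3798601)*(948676/60699681)*(32 + 3/948676 - 4/487)²) = 1/((⅓)*(948676/3798601)*(948676/60699681)*(30349843/948676)²) = 1/((⅓)*(948676/3798601)*(948676/60699681)*(921112970124649/899986152976)) = 1/(921112970124649/691721606838843) = 691721606838843/921112970124649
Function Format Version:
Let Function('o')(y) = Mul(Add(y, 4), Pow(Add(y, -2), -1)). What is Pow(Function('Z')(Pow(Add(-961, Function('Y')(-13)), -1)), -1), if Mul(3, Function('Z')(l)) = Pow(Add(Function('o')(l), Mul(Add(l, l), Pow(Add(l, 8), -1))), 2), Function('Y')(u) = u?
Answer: Rational(691721606838843, 921112970124649) ≈ 0.75096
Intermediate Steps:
Function('o')(y) = Mul(Pow(Add(-2, y), -1), Add(4, y)) (Function('o')(y) = Mul(Add(4, y), Pow(Add(-2, y), -1)) = Mul(Pow(Add(-2, y), -1), Add(4, y)))
Function('Z')(l) = Mul(Rational(1, 3), Pow(Add(Mul(Pow(Add(-2, l), -1), Add(4, l)), Mul(2, l, Pow(Add(8, l), -1))), 2)) (Function('Z')(l) = Mul(Rational(1, 3), Pow(Add(Mul(Pow(Add(-2, l), -1), Add(4, l)), Mul(Add(l, l), Pow(Add(l, 8), -1))), 2)) = Mul(Rational(1, 3), Pow(Add(Mul(Pow(Add(-2, l), -1), Add(4, l)), Mul(Mul(2, l), Pow(Add(8, l), -1))), 2)) = Mul(Rational(1, 3), Pow(Add(Mul(Pow(Add(-2, l), -1), Add(4, l)), Mul(2, l, Pow(Add(8, l), -1))), 2)))
Pow(Function('Z')(Pow(Add(-961, Function('Y')(-13)), -1)), -1) = Pow(Mul(Rational(1, 3), Pow(Add(-2, Pow(Add(-961, -13), -1)), -2), Pow(Add(8, Pow(Add(-961, -13), -1)), -2), Pow(Add(32, Mul(3, Pow(Pow(Add(-961, -13), -1), 2)), Mul(8, Pow(Add(-961, -13), -1))), 2)), -1) = Pow(Mul(Rational(1, 3), Pow(Add(-2, Pow(-974, -1)), -2), Pow(Add(8, Pow(-974, -1)), -2), Pow(Add(32, Mul(3, Pow(Pow(-974, -1), 2)), Mul(8, Pow(-974, -1))), 2)), -1) = Pow(Mul(Rational(1, 3), Pow(Add(-2, Rational(-1, 974)), -2), Pow(Add(8, Rational(-1, 974)), -2), Pow(Add(32, Mul(3, Pow(Rational(-1, 974), 2)), Mul(8, Rational(-1, 974))), 2)), -1) = Pow(Mul(Rational(1, 3), Pow(Rational(-1949, 974), -2), Pow(Rational(7791, 974), -2), Pow(Add(32, Mul(3, Rational(1, 948676)), Rational(-4, 487)), 2)), -1) = Pow(Mul(Rational(1, 3), Rational(948676, 3798601), Rational(948676, 60699681), Pow(Add(32, Rational(3, 948676), Rational(-4, 487)), 2)), -1) = Pow(Mul(Rational(1, 3), Rational(948676, 3798601), Rational(948676, 60699681), Pow(Rational(30349843, 948676), 2)), -1) = Pow(Mul(Rational(1, 3), Rational(948676, 3798601), Rational(948676, 60699681), Rational(921112970124649, 899986152976)), -1) = Pow(Rational(921112970124649, 691721606838843), -1) = Rational(691721606838843, 921112970124649)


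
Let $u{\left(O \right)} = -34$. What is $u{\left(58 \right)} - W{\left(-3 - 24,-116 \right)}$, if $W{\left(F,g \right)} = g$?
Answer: $82$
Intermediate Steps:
$u{\left(58 \right)} - W{\left(-3 - 24,-116 \right)} = -34 - -116 = -34 + 116 = 82$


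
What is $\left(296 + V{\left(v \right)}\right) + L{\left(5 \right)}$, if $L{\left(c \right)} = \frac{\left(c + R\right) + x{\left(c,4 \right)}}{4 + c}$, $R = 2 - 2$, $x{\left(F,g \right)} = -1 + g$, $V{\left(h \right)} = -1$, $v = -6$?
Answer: $\frac{2663}{9} \approx 295.89$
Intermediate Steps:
$R = 0$
$L{\left(c \right)} = \frac{3 + c}{4 + c}$ ($L{\left(c \right)} = \frac{\left(c + 0\right) + \left(-1 + 4\right)}{4 + c} = \frac{c + 3}{4 + c} = \frac{3 + c}{4 + c}$)
$\left(296 + V{\left(v \right)}\right) + L{\left(5 \right)} = \left(296 - 1\right) + \frac{3 + 5}{4 + 5} = 295 + \frac{1}{9} \cdot 8 = 295 + \frac{8}{9} = \frac{2663}{9}$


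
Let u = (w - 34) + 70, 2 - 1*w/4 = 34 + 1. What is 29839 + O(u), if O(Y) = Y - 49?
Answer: 29694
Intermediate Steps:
w = -132 (w = 8 - 4*(34 + 1) = 8 - 4*35 = 8 - 140 = -132)
u = -96 (u = (-132 - 34) + 70 = -166 + 70 = -96)
O(Y) = -49 + Y
29839 + O(u) = 29839 + (-49 - 96) = 29839 - 145 = 29694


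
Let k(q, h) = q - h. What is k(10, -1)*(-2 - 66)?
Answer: -748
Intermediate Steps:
k(10, -1)*(-2 - 66) = (10 - 1*(-1))*(-2 - 66) = (10 + 1)*(-68) = 11*(-68) = -748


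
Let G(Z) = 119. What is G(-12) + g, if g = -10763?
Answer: -10644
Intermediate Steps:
G(-12) + g = 119 - 10763 = -10644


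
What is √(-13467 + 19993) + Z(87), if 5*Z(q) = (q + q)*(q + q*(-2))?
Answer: -15138/5 + √6526 ≈ -2946.8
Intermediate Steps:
Z(q) = -2*q²/5 (Z(q) = ((q + q)*(q + q*(-2)))/5 = ((2*q)*(q - 2*q))/5 = ((2*q)*(-q))/5 = (-2*q²)/5 = -2*q²/5)
√(-13467 + 19993) + Z(87) = √(-13467 + 19993) - ⅖*87² = √6526 - ⅖*7569 = √6526 - 15138/5 = -15138/5 + √6526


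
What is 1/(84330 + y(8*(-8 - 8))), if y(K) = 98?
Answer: 1/84428 ≈ 1.1844e-5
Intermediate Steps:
1/(84330 + y(8*(-8 - 8))) = 1/(84330 + 98) = 1/84428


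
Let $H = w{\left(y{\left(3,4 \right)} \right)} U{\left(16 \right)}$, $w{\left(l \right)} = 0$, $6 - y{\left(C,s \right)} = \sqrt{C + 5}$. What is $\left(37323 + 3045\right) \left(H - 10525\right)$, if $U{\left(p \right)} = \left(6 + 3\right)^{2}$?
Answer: $-424873200$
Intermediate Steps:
$y{\left(C,s \right)} = 6 - \sqrt{5 + C}$ ($y{\left(C,s \right)} = 6 - \sqrt{C + 5} = 6 - \sqrt{5 + C}$)
$U{\left(p \right)} = 81$ ($U{\left(p \right)} = 9^{2} = 81$)
$H = 0$ ($H = 0 \cdot 81 = 0$)
$\left(37323 + 3045\right) \left(H - 10525\right) = \left(37323 + 3045\right) \left(0 - 10525\right) = 40368 \left(-10525\right) = -424873200$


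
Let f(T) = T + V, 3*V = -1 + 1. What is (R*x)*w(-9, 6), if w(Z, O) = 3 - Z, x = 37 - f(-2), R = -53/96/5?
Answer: -2067/40 ≈ -51.675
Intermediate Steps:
V = 0 (V = (-1 + 1)/3 = (⅓)*0 = 0)
f(T) = T (f(T) = T + 0 = T)
R = -53/480 (R = -53*1/96*(⅕) = -53/96*⅕ = -53/480 ≈ -0.11042)
x = 39 (x = 37 - 1*(-2) = 37 + 2 = 39)
(R*x)*w(-9, 6) = (-53/480*39)*(3 - 1*(-9)) = -689*(3 + 9)/160 = -689/160*12 = -2067/40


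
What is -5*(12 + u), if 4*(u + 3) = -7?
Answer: -145/4 ≈ -36.250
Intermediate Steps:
u = -19/4 (u = -3 + (¼)*(-7) = -3 - 7/4 = -19/4 ≈ -4.7500)
-5*(12 + u) = -5*(12 - 19/4) = -5*29/4 = -145/4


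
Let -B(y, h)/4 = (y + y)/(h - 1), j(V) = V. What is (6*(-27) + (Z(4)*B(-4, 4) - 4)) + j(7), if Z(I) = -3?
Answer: -191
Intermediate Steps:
B(y, h) = -8*y/(-1 + h) (B(y, h) = -4*(y + y)/(h - 1) = -4*2*y/(-1 + h) = -8*y/(-1 + h))
(6*(-27) + (Z(4)*B(-4, 4) - 4)) + j(7) = (6*(-27) + (-(-24)*(-4)/(-1 + 4) - 4)) + 7 = (-162 + (-(-24)*(-4)/3 - 4)) + 7 = (-162 + (-3*32/3 - 4)) + 7 = (-162 + (-32 - 4)) + 7 = (-162 - 36) + 7 = -198 + 7 = -191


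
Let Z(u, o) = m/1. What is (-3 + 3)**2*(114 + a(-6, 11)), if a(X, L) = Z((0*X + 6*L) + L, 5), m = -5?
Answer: 0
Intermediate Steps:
Z(u, o) = -5 (Z(u, o) = -5/1 = -5*1 = -5)
a(X, L) = -5
(-3 + 3)**2*(114 + a(-6, 11)) = (-3 + 3)**2*(114 - 5) = 0**2*109 = 0*109 = 0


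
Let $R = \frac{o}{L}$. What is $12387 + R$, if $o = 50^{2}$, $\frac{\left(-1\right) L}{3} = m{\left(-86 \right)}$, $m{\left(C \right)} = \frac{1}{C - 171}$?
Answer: $\frac{679661}{3} \approx 2.2655 \cdot 10^{5}$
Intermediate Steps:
$m{\left(C \right)} = \frac{1}{-171 + C}$
$L = \frac{3}{257}$ ($L = - \frac{3}{-171 - 86} = - \frac{3}{-257} = \left(-3\right) \left(- \frac{1}{257}\right) = \frac{3}{257} \approx 0.011673$)
$o = 2500$
$R = \frac{642500}{3}$ ($R = \frac{2500}{\frac{3}{257}} = 2500 \cdot \frac{257}{3} = \frac{642500}{3} \approx 2.1417 \cdot 10^{5}$)
$12387 + R = 12387 + \frac{642500}{3} = \frac{679661}{3}$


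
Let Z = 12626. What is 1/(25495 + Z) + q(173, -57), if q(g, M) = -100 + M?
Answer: -5984996/38121 ≈ -157.00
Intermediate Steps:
1/(25495 + Z) + q(173, -57) = 1/(25495 + 12626) + (-100 - 57) = 1/38121 - 157 = -5984996/38121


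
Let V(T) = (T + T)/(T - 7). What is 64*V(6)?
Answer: -768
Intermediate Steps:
V(T) = 2*T/(-7 + T) (V(T) = (2*T)/(-7 + T) = 2*T/(-7 + T))
64*V(6) = 64*(2*6/(-7 + 6)) = 64*(2*6/(-1)) = 64*(2*6*(-1)) = 64*(-12) = -768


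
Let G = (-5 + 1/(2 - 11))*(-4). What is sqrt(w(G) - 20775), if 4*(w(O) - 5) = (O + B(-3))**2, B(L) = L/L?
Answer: 13*I*sqrt(39599)/18 ≈ 143.72*I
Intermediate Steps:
B(L) = 1
G = 184/9 (G = (-5 + 1/(-9))*(-4) = (-5 - 1/9)*(-4) = -46/9*(-4) = 184/9 ≈ 20.444)
w(O) = 5 + (1 + O)**2/4 (w(O) = 5 + (O + 1)**2/4 = 5 + (1 + O)**2/4)
sqrt(w(G) - 20775) = sqrt((5 + (1 + 184/9)**2/4) - 20775) = sqrt((5 + (193/9)**2/4) - 20775) = sqrt((5 + (1/4)*(37249/81)) - 20775) = sqrt((5 + 37249/324) - 20775) = sqrt(38869/324 - 20775) = sqrt(-6692231/324) = 13*I*sqrt(39599)/18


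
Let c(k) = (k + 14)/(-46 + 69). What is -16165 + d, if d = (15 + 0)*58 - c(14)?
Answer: -351813/23 ≈ -15296.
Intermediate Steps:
c(k) = 14/23 + k/23 (c(k) = (14 + k)/23 = (14 + k)*(1/23) = 14/23 + k/23)
d = 19982/23 (d = (15 + 0)*58 - (14/23 + (1/23)*14) = 15*58 - (14/23 + 14/23) = 870 - 1*28/23 = 870 - 28/23 = 19982/23 ≈ 868.78)
-16165 + d = -16165 + 19982/23 = -351813/23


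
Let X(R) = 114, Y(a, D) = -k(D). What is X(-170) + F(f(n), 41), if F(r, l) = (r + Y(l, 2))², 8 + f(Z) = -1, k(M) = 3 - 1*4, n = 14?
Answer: 178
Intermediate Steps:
k(M) = -1 (k(M) = 3 - 4 = -1)
Y(a, D) = 1 (Y(a, D) = -1*(-1) = 1)
f(Z) = -9 (f(Z) = -8 - 1 = -9)
F(r, l) = (1 + r)² (F(r, l) = (r + 1)² = (1 + r)²)
X(-170) + F(f(n), 41) = 114 + (1 - 9)² = 114 + (-8)² = 114 + 64 = 178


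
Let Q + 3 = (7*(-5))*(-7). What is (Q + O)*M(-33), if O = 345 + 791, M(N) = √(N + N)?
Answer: 1378*I*√66 ≈ 11195.0*I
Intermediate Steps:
M(N) = √2*√N (M(N) = √(2*N) = √2*√N)
Q = 242 (Q = -3 + (7*(-5))*(-7) = -3 - 35*(-7) = -3 + 245 = 242)
O = 1136
(Q + O)*M(-33) = (242 + 1136)*(√2*√(-33)) = 1378*(√2*(I*√33)) = 1378*(I*√66) = 1378*I*√66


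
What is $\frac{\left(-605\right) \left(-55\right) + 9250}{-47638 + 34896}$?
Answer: $- \frac{42525}{12742} \approx -3.3374$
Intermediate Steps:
$\frac{\left(-605\right) \left(-55\right) + 9250}{-47638 + 34896} = \frac{33275 + 9250}{-12742} = 42525 \left(- \frac{1}{12742}\right) = - \frac{42525}{12742}$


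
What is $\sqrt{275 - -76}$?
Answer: $3 \sqrt{39} \approx 18.735$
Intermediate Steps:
$\sqrt{275 - -76} = \sqrt{275 + 76} = \sqrt{351} = 3 \sqrt{39}$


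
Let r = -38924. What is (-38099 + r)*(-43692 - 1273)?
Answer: 3463339195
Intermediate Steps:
(-38099 + r)*(-43692 - 1273) = (-38099 - 38924)*(-43692 - 1273) = -77023*(-44965) = 3463339195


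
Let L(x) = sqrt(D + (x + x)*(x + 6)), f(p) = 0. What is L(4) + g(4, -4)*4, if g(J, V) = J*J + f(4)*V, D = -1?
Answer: 64 + sqrt(79) ≈ 72.888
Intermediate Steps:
g(J, V) = J**2 (g(J, V) = J*J + 0*V = J**2 + 0 = J**2)
L(x) = sqrt(-1 + 2*x*(6 + x)) (L(x) = sqrt(-1 + (x + x)*(x + 6)) = sqrt(-1 + (2*x)*(6 + x)) = sqrt(-1 + 2*x*(6 + x)))
L(4) + g(4, -4)*4 = sqrt(-1 + 2*4**2 + 12*4) + 4**2*4 = sqrt(-1 + 2*16 + 48) + 16*4 = sqrt(-1 + 32 + 48) + 64 = sqrt(79) + 64 = 64 + sqrt(79)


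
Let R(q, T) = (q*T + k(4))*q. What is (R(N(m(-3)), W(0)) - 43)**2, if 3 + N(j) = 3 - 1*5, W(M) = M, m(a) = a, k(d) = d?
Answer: 3969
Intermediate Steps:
N(j) = -5 (N(j) = -3 + (3 - 1*5) = -3 + (3 - 5) = -3 - 2 = -5)
R(q, T) = q*(4 + T*q) (R(q, T) = (q*T + 4)*q = (T*q + 4)*q = (4 + T*q)*q = q*(4 + T*q))
(R(N(m(-3)), W(0)) - 43)**2 = (-5*(4 + 0*(-5)) - 43)**2 = (-5*(4 + 0) - 43)**2 = (-5*4 - 43)**2 = (-20 - 43)**2 = (-63)**2 = 3969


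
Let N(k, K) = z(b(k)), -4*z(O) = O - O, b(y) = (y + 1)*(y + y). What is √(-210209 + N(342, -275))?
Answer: I*√210209 ≈ 458.49*I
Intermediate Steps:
b(y) = 2*y*(1 + y) (b(y) = (1 + y)*(2*y) = 2*y*(1 + y))
z(O) = 0 (z(O) = -(O - O)/4 = -¼*0 = 0)
N(k, K) = 0
√(-210209 + N(342, -275)) = √(-210209 + 0) = √(-210209) = I*√210209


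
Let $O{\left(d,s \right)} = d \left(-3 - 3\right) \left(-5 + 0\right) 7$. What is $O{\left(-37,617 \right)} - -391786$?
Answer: $384016$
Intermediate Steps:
$O{\left(d,s \right)} = 210 d$ ($O{\left(d,s \right)} = d \left(\left(-6\right) \left(-5\right)\right) 7 = d 30 \cdot 7 = 30 d 7 = 210 d$)
$O{\left(-37,617 \right)} - -391786 = 210 \left(-37\right) - -391786 = -7770 + 391786 = 384016$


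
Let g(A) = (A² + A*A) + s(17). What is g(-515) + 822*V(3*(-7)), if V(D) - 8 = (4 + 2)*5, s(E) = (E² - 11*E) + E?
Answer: 561805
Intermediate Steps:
s(E) = E² - 10*E
V(D) = 38 (V(D) = 8 + (4 + 2)*5 = 8 + 6*5 = 8 + 30 = 38)
g(A) = 119 + 2*A² (g(A) = (A² + A*A) + 17*(-10 + 17) = (A² + A²) + 17*7 = 2*A² + 119 = 119 + 2*A²)
g(-515) + 822*V(3*(-7)) = (119 + 2*(-515)²) + 822*38 = (119 + 2*265225) + 31236 = (119 + 530450) + 31236 = 530569 + 31236 = 561805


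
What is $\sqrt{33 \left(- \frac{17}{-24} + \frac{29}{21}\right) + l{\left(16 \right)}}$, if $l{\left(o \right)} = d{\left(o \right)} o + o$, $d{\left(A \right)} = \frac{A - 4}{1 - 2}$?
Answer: $\frac{i \sqrt{83930}}{28} \approx 10.347 i$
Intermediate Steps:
$d{\left(A \right)} = 4 - A$ ($d{\left(A \right)} = \frac{-4 + A}{-1} = \left(-4 + A\right) \left(-1\right) = 4 - A$)
$l{\left(o \right)} = o + o \left(4 - o\right)$ ($l{\left(o \right)} = \left(4 - o\right) o + o = o \left(4 - o\right) + o = o + o \left(4 - o\right)$)
$\sqrt{33 \left(- \frac{17}{-24} + \frac{29}{21}\right) + l{\left(16 \right)}} = \sqrt{33 \left(- \frac{17}{-24} + \frac{29}{21}\right) + 16 \left(5 - 16\right)} = \sqrt{33 \left(\left(-17\right) \left(- \frac{1}{24}\right) + 29 \cdot \frac{1}{21}\right) + 16 \left(5 - 16\right)} = \sqrt{33 \left(\frac{17}{24} + \frac{29}{21}\right) + 16 \left(-11\right)} = \sqrt{33 \cdot \frac{117}{56} - 176} = \sqrt{\frac{3861}{56} - 176} = \sqrt{- \frac{5995}{56}} = \frac{i \sqrt{83930}}{28}$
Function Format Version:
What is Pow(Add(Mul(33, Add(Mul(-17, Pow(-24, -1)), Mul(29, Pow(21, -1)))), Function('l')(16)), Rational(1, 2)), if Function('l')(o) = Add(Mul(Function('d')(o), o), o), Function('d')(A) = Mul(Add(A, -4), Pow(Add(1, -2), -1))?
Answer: Mul(Rational(1, 28), I, Pow(83930, Rational(1, 2))) ≈ Mul(10.347, I)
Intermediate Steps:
Function('d')(A) = Add(4, Mul(-1, A)) (Function('d')(A) = Mul(Add(-4, A), Pow(-1, -1)) = Mul(Add(-4, A), -1) = Add(4, Mul(-1, A)))
Function('l')(o) = Add(o, Mul(o, Add(4, Mul(-1, o)))) (Function('l')(o) = Add(Mul(Add(4, Mul(-1, o)), o), o) = Add(Mul(o, Add(4, Mul(-1, o))), o) = Add(o, Mul(o, Add(4, Mul(-1, o)))))
Pow(Add(Mul(33, Add(Mul(-17, Pow(-24, -1)), Mul(29, Pow(21, -1)))), Function('l')(16)), Rational(1, 2)) = Pow(Add(Mul(33, Add(Mul(-17, Pow(-24, -1)), Mul(29, Pow(21, -1)))), Mul(16, Add(5, Mul(-1, 16)))), Rational(1, 2)) = Pow(Add(Mul(33, Add(Mul(-17, Rational(-1, 24)), Mul(29, Rational(1, 21)))), Mul(16, Add(5, -16))), Rational(1, 2)) = Pow(Add(Mul(33, Add(Rational(17, 24), Rational(29, 21))), Mul(16, -11)), Rational(1, 2)) = Pow(Add(Mul(33, Rational(117, 56)), -176), Rational(1, 2)) = Pow(Add(Rational(3861, 56), -176), Rational(1, 2)) = Pow(Rational(-5995, 56), Rational(1, 2)) = Mul(Rational(1, 28), I, Pow(83930, Rational(1, 2)))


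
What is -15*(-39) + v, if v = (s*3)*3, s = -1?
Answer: 576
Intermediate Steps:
v = -9 (v = -1*3*3 = -3*3 = -9)
-15*(-39) + v = -15*(-39) - 9 = 585 - 9 = 576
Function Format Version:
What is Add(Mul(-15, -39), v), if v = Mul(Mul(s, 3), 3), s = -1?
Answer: 576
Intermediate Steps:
v = -9 (v = Mul(Mul(-1, 3), 3) = Mul(-3, 3) = -9)
Add(Mul(-15, -39), v) = Add(Mul(-15, -39), -9) = Add(585, -9) = 576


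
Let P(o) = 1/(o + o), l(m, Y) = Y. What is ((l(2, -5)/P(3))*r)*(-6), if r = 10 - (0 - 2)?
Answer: 2160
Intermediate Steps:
P(o) = 1/(2*o)
r = 12 (r = 10 - 1*(-2) = 10 + 2 = 12)
((l(2, -5)/P(3))*r)*(-6) = (-5/((½)/3)*12)*(-6) = (-5/((½)*(⅓))*12)*(-6) = (-5/⅙*12)*(-6) = (-5*6*12)*(-6) = -30*12*(-6) = -360*(-6) = 2160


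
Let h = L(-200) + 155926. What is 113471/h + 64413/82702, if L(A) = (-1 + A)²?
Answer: 22030289693/16236635554 ≈ 1.3568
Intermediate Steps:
h = 196327 (h = (-1 - 200)² + 155926 = (-201)² + 155926 = 40401 + 155926 = 196327)
113471/h + 64413/82702 = 113471/196327 + 64413/82702 = 22030289693/16236635554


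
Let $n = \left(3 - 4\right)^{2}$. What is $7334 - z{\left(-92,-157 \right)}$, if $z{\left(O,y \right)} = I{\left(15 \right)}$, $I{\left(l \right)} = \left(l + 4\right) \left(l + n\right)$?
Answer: $7030$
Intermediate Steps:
$n = 1$ ($n = \left(-1\right)^{2} = 1$)
$I{\left(l \right)} = \left(1 + l\right) \left(4 + l\right)$ ($I{\left(l \right)} = \left(l + 4\right) \left(l + 1\right) = \left(4 + l\right) \left(1 + l\right) = \left(1 + l\right) \left(4 + l\right)$)
$z{\left(O,y \right)} = 304$ ($z{\left(O,y \right)} = 4 + 15^{2} + 5 \cdot 15 = 4 + 225 + 75 = 304$)
$7334 - z{\left(-92,-157 \right)} = 7334 - 304 = 7030$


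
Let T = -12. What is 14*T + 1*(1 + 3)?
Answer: -164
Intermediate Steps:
14*T + 1*(1 + 3) = 14*(-12) + 1*(1 + 3) = -168 + 1*4 = -168 + 4 = -164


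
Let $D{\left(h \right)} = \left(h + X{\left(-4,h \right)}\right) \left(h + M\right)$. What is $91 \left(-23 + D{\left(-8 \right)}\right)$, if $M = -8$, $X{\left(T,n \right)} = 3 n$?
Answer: $44499$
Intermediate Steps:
$D{\left(h \right)} = 4 h \left(-8 + h\right)$ ($D{\left(h \right)} = \left(h + 3 h\right) \left(h - 8\right) = 4 h \left(-8 + h\right)$)
$91 \left(-23 + D{\left(-8 \right)}\right) = 91 \left(-23 + 4 \left(-8\right) \left(-8 - 8\right)\right) = 91 \left(-23 + 4 \left(-8\right) \left(-16\right)\right) = 91 \left(-23 + 512\right) = 91 \cdot 489 = 44499$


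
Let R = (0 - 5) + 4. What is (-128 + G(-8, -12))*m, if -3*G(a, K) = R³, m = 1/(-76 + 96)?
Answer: -383/60 ≈ -6.3833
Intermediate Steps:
R = -1 (R = -5 + 4 = -1)
m = 1/20 ≈ 0.050000
G(a, K) = ⅓ (G(a, K) = -⅓*(-1)³ = -⅓*(-1) = ⅓)
(-128 + G(-8, -12))*m = (-128 + ⅓)*(1/20) = -383/3*1/20 = -383/60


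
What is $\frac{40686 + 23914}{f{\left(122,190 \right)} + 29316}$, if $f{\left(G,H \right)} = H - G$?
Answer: $\frac{8075}{3673} \approx 2.1985$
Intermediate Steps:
$\frac{40686 + 23914}{f{\left(122,190 \right)} + 29316} = \frac{40686 + 23914}{\left(190 - 122\right) + 29316} = \frac{64600}{\left(190 - 122\right) + 29316} = \frac{64600}{68 + 29316} = \frac{64600}{29384} = 64600 \cdot \frac{1}{29384} = \frac{8075}{3673}$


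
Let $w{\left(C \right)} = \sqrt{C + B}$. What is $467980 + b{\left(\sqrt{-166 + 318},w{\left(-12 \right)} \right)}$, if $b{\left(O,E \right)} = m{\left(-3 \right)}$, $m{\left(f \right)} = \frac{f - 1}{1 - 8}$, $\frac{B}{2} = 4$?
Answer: $\frac{3275864}{7} \approx 4.6798 \cdot 10^{5}$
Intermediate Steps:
$B = 8$ ($B = 2 \cdot 4 = 8$)
$w{\left(C \right)} = \sqrt{8 + C}$ ($w{\left(C \right)} = \sqrt{C + 8} = \sqrt{8 + C}$)
$m{\left(f \right)} = \frac{1}{7} - \frac{f}{7}$ ($m{\left(f \right)} = \frac{-1 + f}{-7} = \left(-1 + f\right) \left(- \frac{1}{7}\right) = \frac{1}{7} - \frac{f}{7}$)
$b{\left(O,E \right)} = \frac{4}{7}$ ($b{\left(O,E \right)} = \frac{1}{7} - - \frac{3}{7} = \frac{1}{7} + \frac{3}{7} = \frac{4}{7}$)
$467980 + b{\left(\sqrt{-166 + 318},w{\left(-12 \right)} \right)} = 467980 + \frac{4}{7} = \frac{3275864}{7}$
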